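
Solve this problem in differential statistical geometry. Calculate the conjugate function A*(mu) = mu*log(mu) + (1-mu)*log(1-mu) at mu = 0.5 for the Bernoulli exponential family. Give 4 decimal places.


Legendre transform for Bernoulli:
A*(mu) = mu*log(mu) + (1-mu)*log(1-mu).
mu = 0.5, 1-mu = 0.5.
mu*log(mu) = 0.5*log(0.5) = -0.346574.
(1-mu)*log(1-mu) = 0.5*log(0.5) = -0.346574.
A* = -0.346574 + -0.346574 = -0.6931

-0.6931


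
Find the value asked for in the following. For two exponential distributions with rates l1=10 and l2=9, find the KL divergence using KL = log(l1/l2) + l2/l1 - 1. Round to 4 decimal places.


KL divergence for exponential family:
KL = log(l1/l2) + l2/l1 - 1.
log(10/9) = 0.105361.
9/10 = 0.9.
KL = 0.105361 + 0.9 - 1 = 0.0054

0.0054


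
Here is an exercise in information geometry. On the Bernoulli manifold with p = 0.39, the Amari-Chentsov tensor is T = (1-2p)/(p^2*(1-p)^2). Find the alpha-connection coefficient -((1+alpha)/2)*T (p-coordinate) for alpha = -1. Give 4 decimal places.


Skewness (Amari-Chentsov) tensor: T = (1-2p)/(p^2*(1-p)^2).
p = 0.39, 1-2p = 0.22, p^2 = 0.1521, (1-p)^2 = 0.3721.
T = 0.22/(0.1521 * 0.3721) = 3.887172.
In the p-coordinate, Gamma^(alpha) = Gamma^(0) - (alpha/2)*T with Gamma^(0) = (1/2)*g'(p) = -T/2,
so Gamma^(alpha) = -((1+alpha)/2)*T.
alpha = -1, -(1+alpha)/2 = 0.0.
Gamma = 0.0 * 3.887172 = 0.0000

0.0000


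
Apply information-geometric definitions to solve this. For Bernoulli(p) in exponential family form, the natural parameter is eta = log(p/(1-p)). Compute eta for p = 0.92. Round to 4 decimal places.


Natural parameter for Bernoulli: eta = log(p/(1-p)).
p = 0.92, 1-p = 0.08.
p/(1-p) = 11.5.
eta = log(11.5) = 2.4423

2.4423


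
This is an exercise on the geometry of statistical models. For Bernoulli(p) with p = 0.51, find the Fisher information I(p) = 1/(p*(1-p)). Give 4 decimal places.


For Bernoulli(p), Fisher information is I(p) = 1/(p*(1-p)).
p = 0.51, 1-p = 0.49.
p*(1-p) = 0.2499.
I(p) = 1/0.2499 = 4.0016

4.0016


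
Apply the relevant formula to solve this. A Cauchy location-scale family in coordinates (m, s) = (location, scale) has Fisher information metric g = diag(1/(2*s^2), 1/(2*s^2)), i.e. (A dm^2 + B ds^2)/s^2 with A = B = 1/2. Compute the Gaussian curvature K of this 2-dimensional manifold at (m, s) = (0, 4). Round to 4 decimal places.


The metric has the form g = (A dm^2 + B ds^2)/s^2 with A = 1/2, B = 1/2.
Substitute u = sqrt(A/B)*m: g = B*(du^2 + ds^2)/s^2, i.e. B times the
Poincare upper half-plane metric, which has constant Gaussian curvature -1.
Scaling a 2D metric by a constant c divides the Gaussian curvature by c,
so K = -1/B = -1/(1/2) = -2.0000 everywhere (the point (m, s) = (0, 4) is irrelevant:
the curvature is constant).
The requested Gaussian curvature is K = -2.0000.

-2.0000


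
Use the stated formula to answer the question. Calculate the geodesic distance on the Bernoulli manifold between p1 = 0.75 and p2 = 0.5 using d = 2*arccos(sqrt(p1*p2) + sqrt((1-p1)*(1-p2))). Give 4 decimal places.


Geodesic distance on Bernoulli manifold:
d(p1,p2) = 2*arccos(sqrt(p1*p2) + sqrt((1-p1)*(1-p2))).
sqrt(p1*p2) = sqrt(0.75*0.5) = 0.612372.
sqrt((1-p1)*(1-p2)) = sqrt(0.25*0.5) = 0.353553.
arg = 0.612372 + 0.353553 = 0.965926.
d = 2*arccos(0.965926) = 0.5236

0.5236


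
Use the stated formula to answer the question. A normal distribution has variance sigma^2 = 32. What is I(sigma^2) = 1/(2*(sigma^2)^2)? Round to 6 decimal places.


Fisher information for variance: I(sigma^2) = 1/(2*sigma^4).
sigma^2 = 32, so sigma^4 = 1024.
I = 1/(2*1024) = 1/2048 = 0.000488

0.000488


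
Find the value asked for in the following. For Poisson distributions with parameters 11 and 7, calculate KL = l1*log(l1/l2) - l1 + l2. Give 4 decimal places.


KL divergence for Poisson:
KL = l1*log(l1/l2) - l1 + l2.
l1 = 11, l2 = 7.
log(11/7) = 0.451985.
l1*log(l1/l2) = 11 * 0.451985 = 4.971836.
KL = 4.971836 - 11 + 7 = 0.9718

0.9718


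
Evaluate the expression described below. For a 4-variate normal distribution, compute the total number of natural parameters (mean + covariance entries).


Exponential family dimension calculation:
For 4-dim MVN: mean has 4 params, covariance has 4*5/2 = 10 unique entries.
Total dim = 4 + 10 = 14.

14


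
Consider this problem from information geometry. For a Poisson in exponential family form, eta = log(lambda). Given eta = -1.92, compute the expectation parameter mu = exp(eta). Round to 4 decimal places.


Expectation parameter for Poisson exponential family:
mu = exp(eta).
eta = -1.92.
mu = exp(-1.92) = 0.1466

0.1466


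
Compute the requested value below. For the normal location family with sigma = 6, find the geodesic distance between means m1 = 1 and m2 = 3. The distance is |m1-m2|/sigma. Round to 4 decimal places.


On the fixed-variance normal subfamily, geodesic distance = |m1-m2|/sigma.
|1 - 3| = 2.
sigma = 6.
d = 2/6 = 0.3333

0.3333


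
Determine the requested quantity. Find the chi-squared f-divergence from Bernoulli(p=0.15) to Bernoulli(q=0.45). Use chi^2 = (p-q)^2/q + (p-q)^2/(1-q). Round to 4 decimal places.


Chi-squared divergence between Bernoulli distributions:
chi^2 = (p-q)^2/q + (p-q)^2/(1-q).
p = 0.15, q = 0.45, p-q = -0.3.
(p-q)^2 = 0.09.
term1 = 0.09/0.45 = 0.2.
term2 = 0.09/0.55 = 0.163636.
chi^2 = 0.2 + 0.163636 = 0.3636

0.3636


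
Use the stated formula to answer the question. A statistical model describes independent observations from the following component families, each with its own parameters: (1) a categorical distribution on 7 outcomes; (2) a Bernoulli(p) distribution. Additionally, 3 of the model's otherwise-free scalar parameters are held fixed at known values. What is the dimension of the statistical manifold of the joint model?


The dimension of a statistical manifold equals the number of free
(independent) real parameters of the model. For a product of independent
blocks the parameter counts add.
- categorical on 7 outcomes (probabilities sum to 1): 7-1 = 6.
- Bernoulli (p): 1.
Total = 6 + 1 = 7.
3 parameter(s) fixed at known values: 7 - 3 = 4.
Dimension = 4

4


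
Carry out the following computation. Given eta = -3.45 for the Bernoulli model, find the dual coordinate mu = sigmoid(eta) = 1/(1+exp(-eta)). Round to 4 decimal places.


Dual coordinate (expectation parameter) for Bernoulli:
mu = 1/(1+exp(-eta)).
eta = -3.45.
exp(-eta) = exp(3.45) = 31.500392.
mu = 1/(1+31.500392) = 0.0308

0.0308


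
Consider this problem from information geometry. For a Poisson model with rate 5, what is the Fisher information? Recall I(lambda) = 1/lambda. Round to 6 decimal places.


Fisher information for Poisson: I(lambda) = 1/lambda.
lambda = 5.
I(lambda) = 1/5 = 0.200000

0.200000


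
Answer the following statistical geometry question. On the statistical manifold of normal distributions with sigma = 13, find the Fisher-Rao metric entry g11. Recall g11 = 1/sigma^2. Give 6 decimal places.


For the 2-parameter normal family, the Fisher metric has:
  g11 = 1/sigma^2, g22 = 2/sigma^2.
sigma = 13, sigma^2 = 169.
g11 = 0.005917

0.005917


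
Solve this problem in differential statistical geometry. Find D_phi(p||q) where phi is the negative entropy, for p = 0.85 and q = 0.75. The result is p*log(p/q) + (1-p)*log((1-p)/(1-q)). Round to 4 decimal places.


Bregman divergence with negative entropy generator:
D = p*log(p/q) + (1-p)*log((1-p)/(1-q)).
p = 0.85, q = 0.75.
p*log(p/q) = 0.85*log(0.85/0.75) = 0.106389.
(1-p)*log((1-p)/(1-q)) = 0.15*log(0.15/0.25) = -0.076624.
D = 0.106389 + -0.076624 = 0.0298

0.0298


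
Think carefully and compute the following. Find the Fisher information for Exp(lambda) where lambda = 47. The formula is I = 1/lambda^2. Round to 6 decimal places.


Fisher information for exponential: I(lambda) = 1/lambda^2.
lambda = 47, lambda^2 = 2209.
I = 1/2209 = 0.000453

0.000453


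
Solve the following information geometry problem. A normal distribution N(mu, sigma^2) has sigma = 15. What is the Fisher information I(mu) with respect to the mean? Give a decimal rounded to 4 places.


The Fisher information for the mean of a normal distribution is I(mu) = 1/sigma^2.
sigma = 15, so sigma^2 = 225.
I(mu) = 1/225 = 0.0044

0.0044


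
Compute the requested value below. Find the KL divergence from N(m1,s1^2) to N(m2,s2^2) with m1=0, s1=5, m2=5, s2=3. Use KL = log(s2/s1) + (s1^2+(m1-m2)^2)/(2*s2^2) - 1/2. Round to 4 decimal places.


KL divergence between normal distributions:
KL = log(s2/s1) + (s1^2 + (m1-m2)^2)/(2*s2^2) - 1/2.
log(3/5) = -0.510826.
(5^2 + (0-5)^2)/(2*3^2) = (25 + 25)/18 = 2.777778.
KL = -0.510826 + 2.777778 - 0.5 = 1.7670

1.7670


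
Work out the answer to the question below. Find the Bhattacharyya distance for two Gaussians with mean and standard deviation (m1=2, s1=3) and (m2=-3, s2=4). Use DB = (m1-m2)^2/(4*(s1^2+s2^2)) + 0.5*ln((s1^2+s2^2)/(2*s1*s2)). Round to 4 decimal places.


Bhattacharyya distance between two Gaussians:
DB = (m1-m2)^2/(4*(s1^2+s2^2)) + (1/2)*ln((s1^2+s2^2)/(2*s1*s2)).
(m1-m2)^2 = (5)^2 = 25.
s1^2+s2^2 = 9 + 16 = 25.
term1 = 25/100 = 0.25.
term2 = 0.5*ln(25/24.0) = 0.020411.
DB = 0.25 + 0.020411 = 0.2704

0.2704


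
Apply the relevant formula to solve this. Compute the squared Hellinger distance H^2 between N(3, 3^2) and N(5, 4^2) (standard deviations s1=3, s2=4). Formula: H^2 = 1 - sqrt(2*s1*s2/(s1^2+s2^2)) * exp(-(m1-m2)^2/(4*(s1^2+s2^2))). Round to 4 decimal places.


Squared Hellinger distance for Gaussians:
H^2 = 1 - sqrt(2*s1*s2/(s1^2+s2^2)) * exp(-(m1-m2)^2/(4*(s1^2+s2^2))).
s1^2 = 9, s2^2 = 16, s1^2+s2^2 = 25.
sqrt(2*3*4/(25)) = 0.979796.
(m1-m2)^2 = (-2)^2 = 4.
exp(-4/(4*25)) = exp(-0.04) = 0.960789.
H^2 = 1 - 0.979796*0.960789 = 0.0586

0.0586


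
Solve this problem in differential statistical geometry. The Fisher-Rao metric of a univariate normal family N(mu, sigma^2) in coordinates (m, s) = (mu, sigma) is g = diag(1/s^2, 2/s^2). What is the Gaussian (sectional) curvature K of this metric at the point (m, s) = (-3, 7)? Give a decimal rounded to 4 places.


The metric has the form g = (A dm^2 + B ds^2)/s^2 with A = 1, B = 2.
Substitute u = sqrt(A/B)*m: g = B*(du^2 + ds^2)/s^2, i.e. B times the
Poincare upper half-plane metric, which has constant Gaussian curvature -1.
Scaling a 2D metric by a constant c divides the Gaussian curvature by c,
so K = -1/B = -1/(2) = -0.5000 everywhere (the point (m, s) = (-3, 7) is irrelevant:
the curvature is constant).
The requested Gaussian curvature is K = -0.5000.

-0.5000


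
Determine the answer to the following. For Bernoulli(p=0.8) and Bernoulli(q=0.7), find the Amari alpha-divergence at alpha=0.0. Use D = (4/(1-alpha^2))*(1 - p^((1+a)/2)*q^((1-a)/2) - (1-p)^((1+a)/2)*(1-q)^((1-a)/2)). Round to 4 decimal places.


Amari alpha-divergence:
D = (4/(1-alpha^2))*(1 - p^((1+a)/2)*q^((1-a)/2) - (1-p)^((1+a)/2)*(1-q)^((1-a)/2)).
alpha = 0.0, p = 0.8, q = 0.7.
e1 = (1+alpha)/2 = 0.5, e2 = (1-alpha)/2 = 0.5.
t1 = p^e1 * q^e2 = 0.8^0.5 * 0.7^0.5 = 0.748331.
t2 = (1-p)^e1 * (1-q)^e2 = 0.2^0.5 * 0.3^0.5 = 0.244949.
4/(1-alpha^2) = 4.0.
D = 4.0*(1 - 0.748331 - 0.244949) = 0.0269

0.0269


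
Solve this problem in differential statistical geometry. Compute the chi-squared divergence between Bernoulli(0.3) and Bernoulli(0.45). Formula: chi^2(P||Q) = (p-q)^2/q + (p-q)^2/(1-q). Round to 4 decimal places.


Chi-squared divergence between Bernoulli distributions:
chi^2 = (p-q)^2/q + (p-q)^2/(1-q).
p = 0.3, q = 0.45, p-q = -0.15.
(p-q)^2 = 0.0225.
term1 = 0.0225/0.45 = 0.05.
term2 = 0.0225/0.55 = 0.040909.
chi^2 = 0.05 + 0.040909 = 0.0909

0.0909


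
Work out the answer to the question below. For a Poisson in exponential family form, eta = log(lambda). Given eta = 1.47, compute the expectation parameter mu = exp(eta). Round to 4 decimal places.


Expectation parameter for Poisson exponential family:
mu = exp(eta).
eta = 1.47.
mu = exp(1.47) = 4.3492

4.3492


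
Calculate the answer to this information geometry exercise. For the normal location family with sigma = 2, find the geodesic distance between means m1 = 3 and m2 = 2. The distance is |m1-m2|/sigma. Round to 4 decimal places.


On the fixed-variance normal subfamily, geodesic distance = |m1-m2|/sigma.
|3 - 2| = 1.
sigma = 2.
d = 1/2 = 0.5000

0.5000


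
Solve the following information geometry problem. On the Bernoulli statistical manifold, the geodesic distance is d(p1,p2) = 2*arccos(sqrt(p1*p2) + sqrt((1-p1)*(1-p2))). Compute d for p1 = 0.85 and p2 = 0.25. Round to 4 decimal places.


Geodesic distance on Bernoulli manifold:
d(p1,p2) = 2*arccos(sqrt(p1*p2) + sqrt((1-p1)*(1-p2))).
sqrt(p1*p2) = sqrt(0.85*0.25) = 0.460977.
sqrt((1-p1)*(1-p2)) = sqrt(0.15*0.75) = 0.33541.
arg = 0.460977 + 0.33541 = 0.796387.
d = 2*arccos(0.796387) = 1.2990

1.2990


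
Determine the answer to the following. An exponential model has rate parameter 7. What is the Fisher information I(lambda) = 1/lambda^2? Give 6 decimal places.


Fisher information for exponential: I(lambda) = 1/lambda^2.
lambda = 7, lambda^2 = 49.
I = 1/49 = 0.020408

0.020408


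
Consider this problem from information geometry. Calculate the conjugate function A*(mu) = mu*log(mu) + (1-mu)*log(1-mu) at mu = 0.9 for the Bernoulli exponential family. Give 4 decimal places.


Legendre transform for Bernoulli:
A*(mu) = mu*log(mu) + (1-mu)*log(1-mu).
mu = 0.9, 1-mu = 0.1.
mu*log(mu) = 0.9*log(0.9) = -0.094824.
(1-mu)*log(1-mu) = 0.1*log(0.1) = -0.230259.
A* = -0.094824 + -0.230259 = -0.3251

-0.3251


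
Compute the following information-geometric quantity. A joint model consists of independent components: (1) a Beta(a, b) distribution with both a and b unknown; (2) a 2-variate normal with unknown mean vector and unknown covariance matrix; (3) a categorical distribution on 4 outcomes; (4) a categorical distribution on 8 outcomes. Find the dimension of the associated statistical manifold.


The dimension of a statistical manifold equals the number of free
(independent) real parameters of the model. For a product of independent
blocks the parameter counts add.
- Beta (a, b): 2.
- 2-variate normal: 2 (mean) + 2*3/2 = 3 (symmetric covariance) = 5.
- categorical on 4 outcomes (probabilities sum to 1): 4-1 = 3.
- categorical on 8 outcomes (probabilities sum to 1): 8-1 = 7.
Total = 2 + 5 + 3 + 7 = 17.
Dimension = 17

17


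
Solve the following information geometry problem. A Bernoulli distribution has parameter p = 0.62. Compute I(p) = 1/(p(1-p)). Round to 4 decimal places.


For Bernoulli(p), Fisher information is I(p) = 1/(p*(1-p)).
p = 0.62, 1-p = 0.38.
p*(1-p) = 0.2356.
I(p) = 1/0.2356 = 4.2445

4.2445


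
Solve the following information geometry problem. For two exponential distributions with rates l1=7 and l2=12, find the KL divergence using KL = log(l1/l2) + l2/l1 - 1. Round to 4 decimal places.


KL divergence for exponential family:
KL = log(l1/l2) + l2/l1 - 1.
log(7/12) = -0.538997.
12/7 = 1.714286.
KL = -0.538997 + 1.714286 - 1 = 0.1753

0.1753


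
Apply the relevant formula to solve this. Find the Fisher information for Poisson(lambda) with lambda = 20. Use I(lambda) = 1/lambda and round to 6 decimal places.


Fisher information for Poisson: I(lambda) = 1/lambda.
lambda = 20.
I(lambda) = 1/20 = 0.050000

0.050000


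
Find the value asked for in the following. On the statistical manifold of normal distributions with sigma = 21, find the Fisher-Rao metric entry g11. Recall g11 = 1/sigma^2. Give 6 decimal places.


For the 2-parameter normal family, the Fisher metric has:
  g11 = 1/sigma^2, g22 = 2/sigma^2.
sigma = 21, sigma^2 = 441.
g11 = 0.002268

0.002268


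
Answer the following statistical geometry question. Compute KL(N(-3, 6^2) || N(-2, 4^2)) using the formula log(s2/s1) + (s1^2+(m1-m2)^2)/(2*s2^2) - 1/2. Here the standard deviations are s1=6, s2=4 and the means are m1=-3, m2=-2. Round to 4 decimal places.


KL divergence between normal distributions:
KL = log(s2/s1) + (s1^2 + (m1-m2)^2)/(2*s2^2) - 1/2.
log(4/6) = -0.405465.
(6^2 + (-3--2)^2)/(2*4^2) = (36 + 1)/32 = 1.15625.
KL = -0.405465 + 1.15625 - 0.5 = 0.2508

0.2508


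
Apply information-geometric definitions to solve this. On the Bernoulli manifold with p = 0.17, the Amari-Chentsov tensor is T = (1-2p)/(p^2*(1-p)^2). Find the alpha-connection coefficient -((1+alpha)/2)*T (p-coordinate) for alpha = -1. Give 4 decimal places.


Skewness (Amari-Chentsov) tensor: T = (1-2p)/(p^2*(1-p)^2).
p = 0.17, 1-2p = 0.66, p^2 = 0.0289, (1-p)^2 = 0.6889.
T = 0.66/(0.0289 * 0.6889) = 33.150487.
In the p-coordinate, Gamma^(alpha) = Gamma^(0) - (alpha/2)*T with Gamma^(0) = (1/2)*g'(p) = -T/2,
so Gamma^(alpha) = -((1+alpha)/2)*T.
alpha = -1, -(1+alpha)/2 = 0.0.
Gamma = 0.0 * 33.150487 = 0.0000

0.0000


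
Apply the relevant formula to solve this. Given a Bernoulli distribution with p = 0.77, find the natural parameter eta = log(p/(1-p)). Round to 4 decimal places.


Natural parameter for Bernoulli: eta = log(p/(1-p)).
p = 0.77, 1-p = 0.23.
p/(1-p) = 3.347826.
eta = log(3.347826) = 1.2083

1.2083


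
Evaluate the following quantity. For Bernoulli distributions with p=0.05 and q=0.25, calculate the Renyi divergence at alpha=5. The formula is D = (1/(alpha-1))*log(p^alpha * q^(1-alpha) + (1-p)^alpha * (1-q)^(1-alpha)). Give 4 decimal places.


Renyi divergence of order alpha between Bernoulli distributions:
D = (1/(alpha-1))*log(p^alpha * q^(1-alpha) + (1-p)^alpha * (1-q)^(1-alpha)).
alpha = 5, p = 0.05, q = 0.25.
p^alpha * q^(1-alpha) = 0.05^5 * 0.25^-4 = 8e-05.
(1-p)^alpha * (1-q)^(1-alpha) = 0.95^5 * 0.75^-4 = 2.44553.
sum = 8e-05 + 2.44553 = 2.44561.
D = (1/4)*log(2.44561) = 0.2236

0.2236


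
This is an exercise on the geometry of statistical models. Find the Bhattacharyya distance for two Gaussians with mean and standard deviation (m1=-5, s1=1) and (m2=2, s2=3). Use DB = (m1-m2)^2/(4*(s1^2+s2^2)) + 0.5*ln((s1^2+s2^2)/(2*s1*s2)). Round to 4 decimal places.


Bhattacharyya distance between two Gaussians:
DB = (m1-m2)^2/(4*(s1^2+s2^2)) + (1/2)*ln((s1^2+s2^2)/(2*s1*s2)).
(m1-m2)^2 = (-7)^2 = 49.
s1^2+s2^2 = 1 + 9 = 10.
term1 = 49/40 = 1.225.
term2 = 0.5*ln(10/6.0) = 0.255413.
DB = 1.225 + 0.255413 = 1.4804

1.4804


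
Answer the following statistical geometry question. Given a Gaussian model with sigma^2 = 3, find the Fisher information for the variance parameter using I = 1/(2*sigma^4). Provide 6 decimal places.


Fisher information for variance: I(sigma^2) = 1/(2*sigma^4).
sigma^2 = 3, so sigma^4 = 9.
I = 1/(2*9) = 1/18 = 0.055556

0.055556


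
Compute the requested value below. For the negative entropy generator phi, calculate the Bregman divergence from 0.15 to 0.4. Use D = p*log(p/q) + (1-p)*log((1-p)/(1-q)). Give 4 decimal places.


Bregman divergence with negative entropy generator:
D = p*log(p/q) + (1-p)*log((1-p)/(1-q)).
p = 0.15, q = 0.4.
p*log(p/q) = 0.15*log(0.15/0.4) = -0.147124.
(1-p)*log((1-p)/(1-q)) = 0.85*log(0.85/0.6) = 0.296061.
D = -0.147124 + 0.296061 = 0.1489

0.1489


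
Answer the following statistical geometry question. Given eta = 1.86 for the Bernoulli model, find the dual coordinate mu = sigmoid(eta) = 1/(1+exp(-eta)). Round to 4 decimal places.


Dual coordinate (expectation parameter) for Bernoulli:
mu = 1/(1+exp(-eta)).
eta = 1.86.
exp(-eta) = exp(-1.86) = 0.155673.
mu = 1/(1+0.155673) = 0.8653

0.8653


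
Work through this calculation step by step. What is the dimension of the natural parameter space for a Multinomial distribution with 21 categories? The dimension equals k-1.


Exponential family dimension calculation:
For Multinomial with k=21 categories, dim = k-1 = 20.

20


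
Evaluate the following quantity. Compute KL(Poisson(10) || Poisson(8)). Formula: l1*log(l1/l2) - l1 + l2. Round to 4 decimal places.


KL divergence for Poisson:
KL = l1*log(l1/l2) - l1 + l2.
l1 = 10, l2 = 8.
log(10/8) = 0.223144.
l1*log(l1/l2) = 10 * 0.223144 = 2.231436.
KL = 2.231436 - 10 + 8 = 0.2314

0.2314


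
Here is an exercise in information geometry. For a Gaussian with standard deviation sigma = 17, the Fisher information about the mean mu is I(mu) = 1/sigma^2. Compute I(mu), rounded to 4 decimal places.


The Fisher information for the mean of a normal distribution is I(mu) = 1/sigma^2.
sigma = 17, so sigma^2 = 289.
I(mu) = 1/289 = 0.0035

0.0035


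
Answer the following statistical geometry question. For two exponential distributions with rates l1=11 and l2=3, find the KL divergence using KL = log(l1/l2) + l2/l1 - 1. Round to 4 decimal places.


KL divergence for exponential family:
KL = log(l1/l2) + l2/l1 - 1.
log(11/3) = 1.299283.
3/11 = 0.272727.
KL = 1.299283 + 0.272727 - 1 = 0.5720

0.5720


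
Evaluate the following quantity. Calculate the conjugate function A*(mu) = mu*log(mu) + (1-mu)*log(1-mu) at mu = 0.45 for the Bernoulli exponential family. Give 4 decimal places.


Legendre transform for Bernoulli:
A*(mu) = mu*log(mu) + (1-mu)*log(1-mu).
mu = 0.45, 1-mu = 0.55.
mu*log(mu) = 0.45*log(0.45) = -0.359328.
(1-mu)*log(1-mu) = 0.55*log(0.55) = -0.32881.
A* = -0.359328 + -0.32881 = -0.6881

-0.6881


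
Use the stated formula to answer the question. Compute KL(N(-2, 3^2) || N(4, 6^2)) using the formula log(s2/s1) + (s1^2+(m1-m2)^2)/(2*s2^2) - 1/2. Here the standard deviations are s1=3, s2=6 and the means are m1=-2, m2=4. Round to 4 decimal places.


KL divergence between normal distributions:
KL = log(s2/s1) + (s1^2 + (m1-m2)^2)/(2*s2^2) - 1/2.
log(6/3) = 0.693147.
(3^2 + (-2-4)^2)/(2*6^2) = (9 + 36)/72 = 0.625.
KL = 0.693147 + 0.625 - 0.5 = 0.8181

0.8181


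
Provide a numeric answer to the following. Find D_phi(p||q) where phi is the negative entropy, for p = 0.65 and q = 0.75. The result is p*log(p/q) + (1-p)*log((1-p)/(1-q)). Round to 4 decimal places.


Bregman divergence with negative entropy generator:
D = p*log(p/q) + (1-p)*log((1-p)/(1-q)).
p = 0.65, q = 0.75.
p*log(p/q) = 0.65*log(0.65/0.75) = -0.093016.
(1-p)*log((1-p)/(1-q)) = 0.35*log(0.35/0.25) = 0.117765.
D = -0.093016 + 0.117765 = 0.0247

0.0247


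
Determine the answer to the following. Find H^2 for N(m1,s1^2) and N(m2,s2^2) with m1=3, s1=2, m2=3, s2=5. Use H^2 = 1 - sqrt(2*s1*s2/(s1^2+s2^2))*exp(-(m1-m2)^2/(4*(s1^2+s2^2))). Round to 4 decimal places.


Squared Hellinger distance for Gaussians:
H^2 = 1 - sqrt(2*s1*s2/(s1^2+s2^2)) * exp(-(m1-m2)^2/(4*(s1^2+s2^2))).
s1^2 = 4, s2^2 = 25, s1^2+s2^2 = 29.
sqrt(2*2*5/(29)) = 0.830455.
(m1-m2)^2 = (0)^2 = 0.
exp(-0/(4*29)) = exp(0.0) = 1.0.
H^2 = 1 - 0.830455*1.0 = 0.1695

0.1695


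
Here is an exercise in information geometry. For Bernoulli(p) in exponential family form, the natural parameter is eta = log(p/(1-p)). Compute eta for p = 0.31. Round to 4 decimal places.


Natural parameter for Bernoulli: eta = log(p/(1-p)).
p = 0.31, 1-p = 0.69.
p/(1-p) = 0.449275.
eta = log(0.449275) = -0.8001

-0.8001


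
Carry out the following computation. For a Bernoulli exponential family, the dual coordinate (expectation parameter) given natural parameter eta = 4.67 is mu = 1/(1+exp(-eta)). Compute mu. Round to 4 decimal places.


Dual coordinate (expectation parameter) for Bernoulli:
mu = 1/(1+exp(-eta)).
eta = 4.67.
exp(-eta) = exp(-4.67) = 0.009372.
mu = 1/(1+0.009372) = 0.9907

0.9907


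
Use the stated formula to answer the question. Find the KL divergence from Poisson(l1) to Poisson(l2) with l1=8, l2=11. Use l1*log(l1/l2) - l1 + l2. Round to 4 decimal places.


KL divergence for Poisson:
KL = l1*log(l1/l2) - l1 + l2.
l1 = 8, l2 = 11.
log(8/11) = -0.318454.
l1*log(l1/l2) = 8 * -0.318454 = -2.54763.
KL = -2.54763 - 8 + 11 = 0.4524

0.4524


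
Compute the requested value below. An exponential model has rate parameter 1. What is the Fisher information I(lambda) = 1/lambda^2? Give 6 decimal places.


Fisher information for exponential: I(lambda) = 1/lambda^2.
lambda = 1, lambda^2 = 1.
I = 1/1 = 1.000000

1.000000


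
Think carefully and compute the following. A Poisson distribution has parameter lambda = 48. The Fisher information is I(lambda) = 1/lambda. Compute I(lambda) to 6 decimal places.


Fisher information for Poisson: I(lambda) = 1/lambda.
lambda = 48.
I(lambda) = 1/48 = 0.020833

0.020833


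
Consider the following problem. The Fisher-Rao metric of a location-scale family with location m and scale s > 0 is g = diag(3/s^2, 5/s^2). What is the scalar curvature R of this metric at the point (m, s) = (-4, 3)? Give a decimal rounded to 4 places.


The metric has the form g = (A dm^2 + B ds^2)/s^2 with A = 3, B = 5.
Substitute u = sqrt(A/B)*m: g = B*(du^2 + ds^2)/s^2, i.e. B times the
Poincare upper half-plane metric, which has constant Gaussian curvature -1.
Scaling a 2D metric by a constant c divides the Gaussian curvature by c,
so K = -1/B = -1/(5) = -0.2000 everywhere (the point (m, s) = (-4, 3) is irrelevant:
the curvature is constant).
Scalar curvature in dimension 2: R = 2K = -2/(5) = -0.4000.

-0.4000


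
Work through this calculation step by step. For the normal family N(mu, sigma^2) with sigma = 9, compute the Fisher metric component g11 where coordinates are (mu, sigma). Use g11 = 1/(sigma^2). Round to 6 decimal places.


For the 2-parameter normal family, the Fisher metric has:
  g11 = 1/sigma^2, g22 = 2/sigma^2.
sigma = 9, sigma^2 = 81.
g11 = 0.012346

0.012346


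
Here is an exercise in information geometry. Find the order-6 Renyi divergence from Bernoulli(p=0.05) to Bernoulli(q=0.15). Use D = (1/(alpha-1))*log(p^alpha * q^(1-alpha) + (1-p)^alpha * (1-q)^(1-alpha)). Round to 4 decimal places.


Renyi divergence of order alpha between Bernoulli distributions:
D = (1/(alpha-1))*log(p^alpha * q^(1-alpha) + (1-p)^alpha * (1-q)^(1-alpha)).
alpha = 6, p = 0.05, q = 0.15.
p^alpha * q^(1-alpha) = 0.05^6 * 0.15^-5 = 0.000206.
(1-p)^alpha * (1-q)^(1-alpha) = 0.95^6 * 0.85^-5 = 1.656712.
sum = 0.000206 + 1.656712 = 1.656918.
D = (1/5)*log(1.656918) = 0.1010

0.1010


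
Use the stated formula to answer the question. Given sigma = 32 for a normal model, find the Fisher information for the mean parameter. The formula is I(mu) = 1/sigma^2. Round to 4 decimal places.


The Fisher information for the mean of a normal distribution is I(mu) = 1/sigma^2.
sigma = 32, so sigma^2 = 1024.
I(mu) = 1/1024 = 0.0010

0.0010


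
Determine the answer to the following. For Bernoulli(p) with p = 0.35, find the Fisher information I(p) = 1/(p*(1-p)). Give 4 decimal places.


For Bernoulli(p), Fisher information is I(p) = 1/(p*(1-p)).
p = 0.35, 1-p = 0.65.
p*(1-p) = 0.2275.
I(p) = 1/0.2275 = 4.3956

4.3956


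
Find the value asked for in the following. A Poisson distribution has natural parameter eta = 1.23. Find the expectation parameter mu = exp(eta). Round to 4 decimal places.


Expectation parameter for Poisson exponential family:
mu = exp(eta).
eta = 1.23.
mu = exp(1.23) = 3.4212

3.4212


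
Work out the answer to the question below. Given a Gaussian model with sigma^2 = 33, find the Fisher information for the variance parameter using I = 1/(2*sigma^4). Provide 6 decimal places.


Fisher information for variance: I(sigma^2) = 1/(2*sigma^4).
sigma^2 = 33, so sigma^4 = 1089.
I = 1/(2*1089) = 1/2178 = 0.000459

0.000459


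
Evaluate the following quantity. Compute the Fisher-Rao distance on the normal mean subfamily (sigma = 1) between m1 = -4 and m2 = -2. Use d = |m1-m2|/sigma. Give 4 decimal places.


On the fixed-variance normal subfamily, geodesic distance = |m1-m2|/sigma.
|-4 - -2| = 2.
sigma = 1.
d = 2/1 = 2.0000

2.0000


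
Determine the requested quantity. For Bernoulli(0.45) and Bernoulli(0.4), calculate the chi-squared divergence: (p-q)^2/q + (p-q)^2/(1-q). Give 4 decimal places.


Chi-squared divergence between Bernoulli distributions:
chi^2 = (p-q)^2/q + (p-q)^2/(1-q).
p = 0.45, q = 0.4, p-q = 0.05.
(p-q)^2 = 0.0025.
term1 = 0.0025/0.4 = 0.00625.
term2 = 0.0025/0.6 = 0.004167.
chi^2 = 0.00625 + 0.004167 = 0.0104

0.0104


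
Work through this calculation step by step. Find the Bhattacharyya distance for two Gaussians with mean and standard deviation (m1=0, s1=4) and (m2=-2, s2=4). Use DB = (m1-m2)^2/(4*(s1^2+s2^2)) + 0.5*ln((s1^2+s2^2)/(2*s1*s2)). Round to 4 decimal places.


Bhattacharyya distance between two Gaussians:
DB = (m1-m2)^2/(4*(s1^2+s2^2)) + (1/2)*ln((s1^2+s2^2)/(2*s1*s2)).
(m1-m2)^2 = (2)^2 = 4.
s1^2+s2^2 = 16 + 16 = 32.
term1 = 4/128 = 0.03125.
term2 = 0.5*ln(32/32.0) = 0.0.
DB = 0.03125 + 0.0 = 0.0313

0.0313


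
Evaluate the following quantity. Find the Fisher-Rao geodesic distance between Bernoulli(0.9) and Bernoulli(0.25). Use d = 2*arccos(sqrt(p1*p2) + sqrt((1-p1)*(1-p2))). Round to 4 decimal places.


Geodesic distance on Bernoulli manifold:
d(p1,p2) = 2*arccos(sqrt(p1*p2) + sqrt((1-p1)*(1-p2))).
sqrt(p1*p2) = sqrt(0.9*0.25) = 0.474342.
sqrt((1-p1)*(1-p2)) = sqrt(0.1*0.75) = 0.273861.
arg = 0.474342 + 0.273861 = 0.748203.
d = 2*arccos(0.748203) = 1.4509

1.4509


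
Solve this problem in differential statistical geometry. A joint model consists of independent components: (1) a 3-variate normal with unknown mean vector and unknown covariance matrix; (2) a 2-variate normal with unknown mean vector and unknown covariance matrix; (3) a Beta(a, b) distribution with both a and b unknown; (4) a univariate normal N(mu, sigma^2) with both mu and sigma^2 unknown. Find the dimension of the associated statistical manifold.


The dimension of a statistical manifold equals the number of free
(independent) real parameters of the model. For a product of independent
blocks the parameter counts add.
- 3-variate normal: 3 (mean) + 3*4/2 = 6 (symmetric covariance) = 9.
- 2-variate normal: 2 (mean) + 2*3/2 = 3 (symmetric covariance) = 5.
- Beta (a, b): 2.
- normal (mu, sigma^2): 2.
Total = 9 + 5 + 2 + 2 = 18.
Dimension = 18

18


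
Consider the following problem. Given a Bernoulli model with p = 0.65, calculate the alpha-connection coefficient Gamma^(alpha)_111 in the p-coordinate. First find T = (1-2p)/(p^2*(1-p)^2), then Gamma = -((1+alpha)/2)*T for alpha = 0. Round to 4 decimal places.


Skewness (Amari-Chentsov) tensor: T = (1-2p)/(p^2*(1-p)^2).
p = 0.65, 1-2p = -0.3, p^2 = 0.4225, (1-p)^2 = 0.1225.
T = -0.3/(0.4225 * 0.1225) = -5.796401.
In the p-coordinate, Gamma^(alpha) = Gamma^(0) - (alpha/2)*T with Gamma^(0) = (1/2)*g'(p) = -T/2,
so Gamma^(alpha) = -((1+alpha)/2)*T.
alpha = 0, -(1+alpha)/2 = -0.5.
Gamma = -0.5 * -5.796401 = 2.8982

2.8982


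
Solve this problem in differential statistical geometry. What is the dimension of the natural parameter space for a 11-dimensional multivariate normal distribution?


Exponential family dimension calculation:
For 11-dim MVN: mean has 11 params, covariance has 11*12/2 = 66 unique entries.
Total dim = 11 + 66 = 77.

77


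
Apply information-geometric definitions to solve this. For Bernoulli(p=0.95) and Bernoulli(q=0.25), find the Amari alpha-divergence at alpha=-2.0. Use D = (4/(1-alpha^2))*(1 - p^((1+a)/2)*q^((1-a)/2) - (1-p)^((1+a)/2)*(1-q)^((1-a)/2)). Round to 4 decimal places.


Amari alpha-divergence:
D = (4/(1-alpha^2))*(1 - p^((1+a)/2)*q^((1-a)/2) - (1-p)^((1+a)/2)*(1-q)^((1-a)/2)).
alpha = -2.0, p = 0.95, q = 0.25.
e1 = (1+alpha)/2 = -0.5, e2 = (1-alpha)/2 = 1.5.
t1 = p^e1 * q^e2 = 0.95^-0.5 * 0.25^1.5 = 0.128247.
t2 = (1-p)^e1 * (1-q)^e2 = 0.05^-0.5 * 0.75^1.5 = 2.904738.
4/(1-alpha^2) = -1.333333.
D = -1.333333*(1 - 0.128247 - 2.904738) = 2.7106

2.7106


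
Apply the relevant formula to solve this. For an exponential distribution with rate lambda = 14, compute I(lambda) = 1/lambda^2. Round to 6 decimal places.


Fisher information for exponential: I(lambda) = 1/lambda^2.
lambda = 14, lambda^2 = 196.
I = 1/196 = 0.005102

0.005102


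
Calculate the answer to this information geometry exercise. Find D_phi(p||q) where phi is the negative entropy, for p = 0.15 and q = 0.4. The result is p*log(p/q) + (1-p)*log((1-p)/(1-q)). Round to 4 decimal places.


Bregman divergence with negative entropy generator:
D = p*log(p/q) + (1-p)*log((1-p)/(1-q)).
p = 0.15, q = 0.4.
p*log(p/q) = 0.15*log(0.15/0.4) = -0.147124.
(1-p)*log((1-p)/(1-q)) = 0.85*log(0.85/0.6) = 0.296061.
D = -0.147124 + 0.296061 = 0.1489

0.1489


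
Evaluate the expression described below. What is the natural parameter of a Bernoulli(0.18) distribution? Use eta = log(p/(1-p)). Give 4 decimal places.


Natural parameter for Bernoulli: eta = log(p/(1-p)).
p = 0.18, 1-p = 0.82.
p/(1-p) = 0.219512.
eta = log(0.219512) = -1.5163

-1.5163


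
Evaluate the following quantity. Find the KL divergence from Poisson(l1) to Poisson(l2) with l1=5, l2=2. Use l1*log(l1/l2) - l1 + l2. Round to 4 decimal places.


KL divergence for Poisson:
KL = l1*log(l1/l2) - l1 + l2.
l1 = 5, l2 = 2.
log(5/2) = 0.916291.
l1*log(l1/l2) = 5 * 0.916291 = 4.581454.
KL = 4.581454 - 5 + 2 = 1.5815

1.5815


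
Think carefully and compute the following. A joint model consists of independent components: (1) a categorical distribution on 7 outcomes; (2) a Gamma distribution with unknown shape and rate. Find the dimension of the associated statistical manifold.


The dimension of a statistical manifold equals the number of free
(independent) real parameters of the model. For a product of independent
blocks the parameter counts add.
- categorical on 7 outcomes (probabilities sum to 1): 7-1 = 6.
- Gamma (shape, rate): 2.
Total = 6 + 2 = 8.
Dimension = 8

8


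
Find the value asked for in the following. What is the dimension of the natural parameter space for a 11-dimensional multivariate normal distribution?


Exponential family dimension calculation:
For 11-dim MVN: mean has 11 params, covariance has 11*12/2 = 66 unique entries.
Total dim = 11 + 66 = 77.

77


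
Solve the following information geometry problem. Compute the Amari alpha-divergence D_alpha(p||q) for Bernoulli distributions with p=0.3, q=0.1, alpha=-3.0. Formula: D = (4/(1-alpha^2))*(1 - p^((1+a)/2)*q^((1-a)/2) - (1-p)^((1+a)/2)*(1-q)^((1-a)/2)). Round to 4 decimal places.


Amari alpha-divergence:
D = (4/(1-alpha^2))*(1 - p^((1+a)/2)*q^((1-a)/2) - (1-p)^((1+a)/2)*(1-q)^((1-a)/2)).
alpha = -3.0, p = 0.3, q = 0.1.
e1 = (1+alpha)/2 = -1.0, e2 = (1-alpha)/2 = 2.0.
t1 = p^e1 * q^e2 = 0.3^-1.0 * 0.1^2.0 = 0.033333.
t2 = (1-p)^e1 * (1-q)^e2 = 0.7^-1.0 * 0.9^2.0 = 1.157143.
4/(1-alpha^2) = -0.5.
D = -0.5*(1 - 0.033333 - 1.157143) = 0.0952

0.0952


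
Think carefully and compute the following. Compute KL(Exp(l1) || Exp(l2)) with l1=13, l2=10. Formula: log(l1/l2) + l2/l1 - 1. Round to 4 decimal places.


KL divergence for exponential family:
KL = log(l1/l2) + l2/l1 - 1.
log(13/10) = 0.262364.
10/13 = 0.769231.
KL = 0.262364 + 0.769231 - 1 = 0.0316

0.0316


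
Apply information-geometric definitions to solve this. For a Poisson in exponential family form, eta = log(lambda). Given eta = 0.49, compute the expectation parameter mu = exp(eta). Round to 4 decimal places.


Expectation parameter for Poisson exponential family:
mu = exp(eta).
eta = 0.49.
mu = exp(0.49) = 1.6323

1.6323


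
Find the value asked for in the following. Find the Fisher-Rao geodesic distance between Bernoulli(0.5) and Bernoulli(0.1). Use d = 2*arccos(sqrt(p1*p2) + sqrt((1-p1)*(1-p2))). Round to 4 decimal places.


Geodesic distance on Bernoulli manifold:
d(p1,p2) = 2*arccos(sqrt(p1*p2) + sqrt((1-p1)*(1-p2))).
sqrt(p1*p2) = sqrt(0.5*0.1) = 0.223607.
sqrt((1-p1)*(1-p2)) = sqrt(0.5*0.9) = 0.67082.
arg = 0.223607 + 0.67082 = 0.894427.
d = 2*arccos(0.894427) = 0.9273

0.9273


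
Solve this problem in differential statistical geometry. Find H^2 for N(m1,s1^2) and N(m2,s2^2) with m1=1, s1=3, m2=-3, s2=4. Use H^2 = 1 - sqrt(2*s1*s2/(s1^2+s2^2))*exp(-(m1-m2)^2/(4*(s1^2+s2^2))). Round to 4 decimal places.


Squared Hellinger distance for Gaussians:
H^2 = 1 - sqrt(2*s1*s2/(s1^2+s2^2)) * exp(-(m1-m2)^2/(4*(s1^2+s2^2))).
s1^2 = 9, s2^2 = 16, s1^2+s2^2 = 25.
sqrt(2*3*4/(25)) = 0.979796.
(m1-m2)^2 = (4)^2 = 16.
exp(-16/(4*25)) = exp(-0.16) = 0.852144.
H^2 = 1 - 0.979796*0.852144 = 0.1651

0.1651


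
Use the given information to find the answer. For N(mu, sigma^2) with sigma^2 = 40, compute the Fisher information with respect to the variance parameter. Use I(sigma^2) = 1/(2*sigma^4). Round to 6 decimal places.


Fisher information for variance: I(sigma^2) = 1/(2*sigma^4).
sigma^2 = 40, so sigma^4 = 1600.
I = 1/(2*1600) = 1/3200 = 0.000313

0.000313


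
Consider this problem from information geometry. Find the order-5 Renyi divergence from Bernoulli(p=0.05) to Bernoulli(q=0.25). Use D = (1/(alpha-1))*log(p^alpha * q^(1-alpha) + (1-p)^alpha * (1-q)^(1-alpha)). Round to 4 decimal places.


Renyi divergence of order alpha between Bernoulli distributions:
D = (1/(alpha-1))*log(p^alpha * q^(1-alpha) + (1-p)^alpha * (1-q)^(1-alpha)).
alpha = 5, p = 0.05, q = 0.25.
p^alpha * q^(1-alpha) = 0.05^5 * 0.25^-4 = 8e-05.
(1-p)^alpha * (1-q)^(1-alpha) = 0.95^5 * 0.75^-4 = 2.44553.
sum = 8e-05 + 2.44553 = 2.44561.
D = (1/4)*log(2.44561) = 0.2236

0.2236


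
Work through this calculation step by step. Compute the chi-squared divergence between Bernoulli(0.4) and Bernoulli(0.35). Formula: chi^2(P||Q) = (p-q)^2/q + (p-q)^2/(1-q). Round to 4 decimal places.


Chi-squared divergence between Bernoulli distributions:
chi^2 = (p-q)^2/q + (p-q)^2/(1-q).
p = 0.4, q = 0.35, p-q = 0.05.
(p-q)^2 = 0.0025.
term1 = 0.0025/0.35 = 0.007143.
term2 = 0.0025/0.65 = 0.003846.
chi^2 = 0.007143 + 0.003846 = 0.0110

0.0110


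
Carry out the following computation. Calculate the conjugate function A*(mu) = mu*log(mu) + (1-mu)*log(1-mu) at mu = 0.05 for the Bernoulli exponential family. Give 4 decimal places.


Legendre transform for Bernoulli:
A*(mu) = mu*log(mu) + (1-mu)*log(1-mu).
mu = 0.05, 1-mu = 0.95.
mu*log(mu) = 0.05*log(0.05) = -0.149787.
(1-mu)*log(1-mu) = 0.95*log(0.95) = -0.048729.
A* = -0.149787 + -0.048729 = -0.1985

-0.1985


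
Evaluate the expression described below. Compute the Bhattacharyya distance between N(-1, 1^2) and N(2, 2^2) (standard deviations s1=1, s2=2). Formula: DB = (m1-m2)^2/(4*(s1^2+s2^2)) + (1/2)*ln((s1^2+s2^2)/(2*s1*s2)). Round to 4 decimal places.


Bhattacharyya distance between two Gaussians:
DB = (m1-m2)^2/(4*(s1^2+s2^2)) + (1/2)*ln((s1^2+s2^2)/(2*s1*s2)).
(m1-m2)^2 = (-3)^2 = 9.
s1^2+s2^2 = 1 + 4 = 5.
term1 = 9/20 = 0.45.
term2 = 0.5*ln(5/4.0) = 0.111572.
DB = 0.45 + 0.111572 = 0.5616

0.5616


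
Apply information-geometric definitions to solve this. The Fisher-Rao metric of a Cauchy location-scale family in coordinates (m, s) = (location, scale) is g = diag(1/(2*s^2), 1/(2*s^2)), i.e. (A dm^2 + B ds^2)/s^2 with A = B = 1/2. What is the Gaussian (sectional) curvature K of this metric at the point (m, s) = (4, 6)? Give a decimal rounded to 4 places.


The metric has the form g = (A dm^2 + B ds^2)/s^2 with A = 1/2, B = 1/2.
Substitute u = sqrt(A/B)*m: g = B*(du^2 + ds^2)/s^2, i.e. B times the
Poincare upper half-plane metric, which has constant Gaussian curvature -1.
Scaling a 2D metric by a constant c divides the Gaussian curvature by c,
so K = -1/B = -1/(1/2) = -2.0000 everywhere (the point (m, s) = (4, 6) is irrelevant:
the curvature is constant).
The requested Gaussian curvature is K = -2.0000.

-2.0000


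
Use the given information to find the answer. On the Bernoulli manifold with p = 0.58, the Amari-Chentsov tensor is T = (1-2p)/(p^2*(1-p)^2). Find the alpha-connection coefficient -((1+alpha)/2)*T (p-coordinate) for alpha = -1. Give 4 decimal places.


Skewness (Amari-Chentsov) tensor: T = (1-2p)/(p^2*(1-p)^2).
p = 0.58, 1-2p = -0.16, p^2 = 0.3364, (1-p)^2 = 0.1764.
T = -0.16/(0.3364 * 0.1764) = -2.696283.
In the p-coordinate, Gamma^(alpha) = Gamma^(0) - (alpha/2)*T with Gamma^(0) = (1/2)*g'(p) = -T/2,
so Gamma^(alpha) = -((1+alpha)/2)*T.
alpha = -1, -(1+alpha)/2 = 0.0.
Gamma = 0.0 * -2.696283 = 0.0000

0.0000


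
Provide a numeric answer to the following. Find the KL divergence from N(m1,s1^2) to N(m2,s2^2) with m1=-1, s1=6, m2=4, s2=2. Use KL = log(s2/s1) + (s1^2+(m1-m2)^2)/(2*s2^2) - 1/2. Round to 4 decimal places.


KL divergence between normal distributions:
KL = log(s2/s1) + (s1^2 + (m1-m2)^2)/(2*s2^2) - 1/2.
log(2/6) = -1.098612.
(6^2 + (-1-4)^2)/(2*2^2) = (36 + 25)/8 = 7.625.
KL = -1.098612 + 7.625 - 0.5 = 6.0264

6.0264
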